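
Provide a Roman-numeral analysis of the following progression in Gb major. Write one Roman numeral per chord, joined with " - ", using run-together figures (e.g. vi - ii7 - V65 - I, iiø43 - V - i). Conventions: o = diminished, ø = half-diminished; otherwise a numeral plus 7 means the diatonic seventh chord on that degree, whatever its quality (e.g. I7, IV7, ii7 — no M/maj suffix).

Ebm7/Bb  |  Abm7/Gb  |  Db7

Ebm7/Bb: minor seventh chord on Eb = scale degree 6 → vi43.
Abm7/Gb has root Ab, degree 2 in Gb major, so ii42.
Db7: dominant seventh chord on Db = scale degree 5 → V7.

vi43 - ii42 - V7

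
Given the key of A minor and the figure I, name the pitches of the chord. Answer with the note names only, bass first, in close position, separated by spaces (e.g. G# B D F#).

A C# E

I is the major tonic (Picardy third), borrowed from the parallel major. In A minor that root is A.
So the chord is A-C#-E.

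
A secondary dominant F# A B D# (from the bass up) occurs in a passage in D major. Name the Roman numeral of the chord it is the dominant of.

ii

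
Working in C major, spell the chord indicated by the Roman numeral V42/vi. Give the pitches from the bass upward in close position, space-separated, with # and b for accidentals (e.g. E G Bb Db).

D E G# B

V42/vi is a secondary dominant — the dominant seventh of vi. vi in C major is A, so the applied chord's root is E, a perfect fifth above.
Building a dominant seventh chord on E gives E-G#-B-D.
With the 42 figure the chord is in third inversion; from the bass D upward in close position it reads D-E-G#-B.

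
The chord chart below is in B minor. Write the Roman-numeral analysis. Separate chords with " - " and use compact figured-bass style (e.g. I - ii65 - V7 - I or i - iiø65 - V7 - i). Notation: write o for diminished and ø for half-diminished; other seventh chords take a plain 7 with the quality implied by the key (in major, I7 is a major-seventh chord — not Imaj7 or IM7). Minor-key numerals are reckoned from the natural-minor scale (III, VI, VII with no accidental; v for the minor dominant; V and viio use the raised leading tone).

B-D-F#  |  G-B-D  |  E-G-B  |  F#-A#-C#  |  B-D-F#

i - VI - iv - V - i

B-D-F#: minor triad on B = scale degree 1 → i.
G-B-D has root G, degree 6 in B minor, so VI.
E-G-B: root E is the subdominant; minor triad there is iv.
F#-A#-C#: major triad on F# = scale degree 5 → V.
B-D-F#: minor triad on B = scale degree 1 → i.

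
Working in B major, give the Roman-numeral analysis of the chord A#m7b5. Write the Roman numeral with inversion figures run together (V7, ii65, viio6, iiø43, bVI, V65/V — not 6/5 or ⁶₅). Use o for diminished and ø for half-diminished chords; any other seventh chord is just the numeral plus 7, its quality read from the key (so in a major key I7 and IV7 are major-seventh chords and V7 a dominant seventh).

viiø7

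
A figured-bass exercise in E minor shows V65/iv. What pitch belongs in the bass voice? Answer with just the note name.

G#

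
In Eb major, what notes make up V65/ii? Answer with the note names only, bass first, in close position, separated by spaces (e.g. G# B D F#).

E G Bb C

The slash means an applied dominant: we want the dominant of ii. In Eb major, ii is F minor, and its dominant is built on C.
Building a dominant seventh chord on C gives C-E-G-Bb.
With the 65 figure the chord is in first inversion; from the bass E upward in close position it reads E-G-Bb-C.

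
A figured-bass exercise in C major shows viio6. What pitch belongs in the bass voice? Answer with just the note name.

D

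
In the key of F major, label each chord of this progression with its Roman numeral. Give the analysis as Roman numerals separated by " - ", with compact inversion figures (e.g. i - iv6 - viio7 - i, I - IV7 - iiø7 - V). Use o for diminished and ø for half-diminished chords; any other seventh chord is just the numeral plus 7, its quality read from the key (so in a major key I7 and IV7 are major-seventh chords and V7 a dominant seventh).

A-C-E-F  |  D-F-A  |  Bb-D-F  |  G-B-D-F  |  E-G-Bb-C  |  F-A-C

I65 - vi - IV - V7/V - V65 - I

A-C-E-F: major seventh chord on F = scale degree 1 → I65.
D-F-A: root D is the submediant; minor triad there is vi.
Bb-D-F has root Bb, degree 4 in F major, so IV.
G-B-D-F: chromatic; G is V of V, so V7/V.
E-G-Bb-C: dominant seventh chord on C = scale degree 5 → V65.
F-A-C has root F, degree 1 in F major, so I.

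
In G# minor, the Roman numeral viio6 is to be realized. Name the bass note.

A#

viio in G# minor has root F##; the chord is F##-A#-C#.
The figure 6 means first inversion — the third is in the bass.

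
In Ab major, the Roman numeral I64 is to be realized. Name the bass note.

I in Ab major has root Ab; the chord is Ab-C-Eb.
The figure 64 means second inversion — the fifth is in the bass.

Eb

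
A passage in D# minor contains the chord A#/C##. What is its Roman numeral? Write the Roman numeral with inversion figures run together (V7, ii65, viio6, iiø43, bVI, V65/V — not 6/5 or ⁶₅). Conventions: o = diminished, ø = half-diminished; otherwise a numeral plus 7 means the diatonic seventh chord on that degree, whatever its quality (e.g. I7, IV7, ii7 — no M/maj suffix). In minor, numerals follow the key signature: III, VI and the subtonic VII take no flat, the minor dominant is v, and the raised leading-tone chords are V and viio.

The pitches A#-C##-E# form a major triad rooted on A#.
A# is scale degree 5 in D# minor, and a major triad on that degree is written V.
With C## in the bass the chord is in first inversion, so the figured bass is 6.

V6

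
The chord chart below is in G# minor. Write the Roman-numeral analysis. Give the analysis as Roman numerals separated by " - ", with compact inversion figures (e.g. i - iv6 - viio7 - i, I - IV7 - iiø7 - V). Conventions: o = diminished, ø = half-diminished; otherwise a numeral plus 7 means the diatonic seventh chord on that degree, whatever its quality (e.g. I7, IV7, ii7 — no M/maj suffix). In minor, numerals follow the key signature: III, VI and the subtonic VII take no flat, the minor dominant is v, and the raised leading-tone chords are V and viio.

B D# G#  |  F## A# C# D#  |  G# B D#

B-D#-G#: minor triad on G# = scale degree 1 → i6.
F##-A#-C#-D# has root D#, degree 5 in G# minor, so V65.
G#-B-D#: minor triad on G# = scale degree 1 → i.

i6 - V65 - i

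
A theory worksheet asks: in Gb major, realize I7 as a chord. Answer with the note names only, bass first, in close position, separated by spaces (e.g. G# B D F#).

Gb Bb Db F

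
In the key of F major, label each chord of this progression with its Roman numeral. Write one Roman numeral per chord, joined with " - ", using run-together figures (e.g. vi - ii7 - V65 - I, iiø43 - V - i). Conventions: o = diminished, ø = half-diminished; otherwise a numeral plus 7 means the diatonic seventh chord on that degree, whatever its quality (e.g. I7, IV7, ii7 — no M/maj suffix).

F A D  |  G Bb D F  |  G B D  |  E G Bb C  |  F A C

F-A-D: root D is the submediant; minor triad there is vi6.
G-Bb-D-F has root G, degree 2 in F major, so ii7.
G-B-D: chromatic; G is V of V, so V/V.
E-G-Bb-C: root C is the dominant; dominant seventh chord there is V65.
F-A-C: root F is the tonic; major triad there is I.

vi6 - ii7 - V/V - V65 - I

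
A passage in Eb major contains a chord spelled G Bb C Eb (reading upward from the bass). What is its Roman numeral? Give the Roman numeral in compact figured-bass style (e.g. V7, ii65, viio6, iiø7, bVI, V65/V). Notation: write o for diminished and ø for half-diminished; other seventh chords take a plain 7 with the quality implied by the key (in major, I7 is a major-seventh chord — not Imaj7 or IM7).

The pitches C-Eb-G-Bb form a minor seventh chord rooted on C.
C is scale degree 6 in Eb major, and a minor seventh chord on that degree is written vi7.
With G in the bass the chord is in second inversion, so the figured bass is 43.

vi43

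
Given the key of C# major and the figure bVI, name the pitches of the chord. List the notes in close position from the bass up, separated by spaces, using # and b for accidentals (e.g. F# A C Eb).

A C# E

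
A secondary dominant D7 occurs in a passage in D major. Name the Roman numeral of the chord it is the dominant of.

IV

The chord is a dominant seventh chord on D.
A dominant resolves down a perfect fifth: D → G. In D major, G is scale degree 4, i.e. IV.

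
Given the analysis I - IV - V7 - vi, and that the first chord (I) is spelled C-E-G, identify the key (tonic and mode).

C major

The chord C is a major triad rooted on C; its label is I.
If C is scale degree 1 and the mode makes that degree carry a major triad, the tonic is C and the mode is major.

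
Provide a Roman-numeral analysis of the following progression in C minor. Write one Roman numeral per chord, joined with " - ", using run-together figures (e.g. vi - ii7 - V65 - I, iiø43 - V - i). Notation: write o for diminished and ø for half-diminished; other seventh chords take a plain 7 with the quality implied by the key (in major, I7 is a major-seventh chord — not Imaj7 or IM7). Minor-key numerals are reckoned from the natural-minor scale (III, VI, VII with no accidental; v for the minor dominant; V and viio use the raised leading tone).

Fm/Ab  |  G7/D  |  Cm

iv6 - V43 - i

Fm/Ab: minor triad on F = scale degree 4 → iv6.
G7/D: root G is the dominant; dominant seventh chord there is V43.
Cm: root C is the tonic; minor triad there is i.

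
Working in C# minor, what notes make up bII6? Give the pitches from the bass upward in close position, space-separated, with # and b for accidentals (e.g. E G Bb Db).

F# A D

bII6 is the Neapolitan sixth — a major triad on the lowered second degree, here in its customary first inversion. In C# minor that root is D.
So the chord is D-F#-A, a major triad.
The figured bass 6 indicates first inversion, placing the third (F#) in the bass: F#-A-D.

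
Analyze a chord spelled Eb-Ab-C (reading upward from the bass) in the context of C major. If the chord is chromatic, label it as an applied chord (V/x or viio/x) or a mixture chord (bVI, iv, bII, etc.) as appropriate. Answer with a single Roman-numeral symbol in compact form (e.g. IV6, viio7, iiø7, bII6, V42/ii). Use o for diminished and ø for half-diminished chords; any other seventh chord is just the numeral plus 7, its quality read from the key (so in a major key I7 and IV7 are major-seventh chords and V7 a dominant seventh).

The pitches Ab-C-Eb form a major triad rooted on Ab.
Ab is the lowered sixth degree of C major (diatonic 6 would be A). This is a major triad on the lowered sixth degree, borrowed from the parallel minor.
With Eb in the bass the chord is in second inversion, so the figured bass is 64.

bVI64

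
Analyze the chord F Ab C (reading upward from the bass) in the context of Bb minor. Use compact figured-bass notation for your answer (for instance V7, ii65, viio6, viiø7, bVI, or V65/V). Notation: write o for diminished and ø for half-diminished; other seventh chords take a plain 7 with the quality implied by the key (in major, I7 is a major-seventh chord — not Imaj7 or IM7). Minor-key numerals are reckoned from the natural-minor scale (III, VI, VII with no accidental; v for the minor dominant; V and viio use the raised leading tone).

v

Stacked in thirds the chord is F-Ab-C: a minor triad on F.
F is scale degree 5 in Bb minor, and a minor triad on that degree is written v.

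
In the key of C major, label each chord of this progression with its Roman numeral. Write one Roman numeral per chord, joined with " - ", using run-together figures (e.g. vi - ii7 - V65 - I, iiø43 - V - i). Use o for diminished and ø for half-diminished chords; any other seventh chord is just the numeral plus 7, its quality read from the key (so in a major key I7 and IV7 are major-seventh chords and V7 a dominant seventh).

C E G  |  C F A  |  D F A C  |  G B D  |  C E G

I - IV64 - ii7 - V - I

C-E-G: root C is the tonic; major triad there is I.
C-F-A has root F, degree 4 in C major, so IV64.
D-F-A-C: minor seventh chord on D = scale degree 2 → ii7.
G-B-D: major triad on G = scale degree 5 → V.
C-E-G has root C, degree 1 in C major, so I.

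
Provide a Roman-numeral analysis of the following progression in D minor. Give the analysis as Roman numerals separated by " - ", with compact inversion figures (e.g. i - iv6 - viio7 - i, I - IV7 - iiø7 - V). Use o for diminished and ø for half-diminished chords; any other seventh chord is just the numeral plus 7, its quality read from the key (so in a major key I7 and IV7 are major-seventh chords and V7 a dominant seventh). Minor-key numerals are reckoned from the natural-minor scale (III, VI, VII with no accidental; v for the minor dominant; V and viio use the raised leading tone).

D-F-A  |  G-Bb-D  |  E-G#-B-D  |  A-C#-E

i - iv - V7/V - V

D-F-A has root D, degree 1 in D minor, so i.
G-Bb-D: minor triad on G = scale degree 4 → iv.
E-G#-B-D: a dominant seventh chord on E, the applied dominant of V → V7/V.
A-C#-E has root A, degree 5 in D minor, so V.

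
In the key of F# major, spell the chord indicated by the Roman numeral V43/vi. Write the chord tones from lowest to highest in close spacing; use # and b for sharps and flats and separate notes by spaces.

E# G# A# C##

V43/vi is a secondary dominant — the dominant seventh of vi. vi in F# major is D#, so the applied chord's root is A#, a perfect fifth above.
Building a dominant seventh chord on A# gives A#-C##-E#-G#.
The figured bass 43 indicates second inversion, placing the fifth (E#) in the bass: E#-G#-A#-C##.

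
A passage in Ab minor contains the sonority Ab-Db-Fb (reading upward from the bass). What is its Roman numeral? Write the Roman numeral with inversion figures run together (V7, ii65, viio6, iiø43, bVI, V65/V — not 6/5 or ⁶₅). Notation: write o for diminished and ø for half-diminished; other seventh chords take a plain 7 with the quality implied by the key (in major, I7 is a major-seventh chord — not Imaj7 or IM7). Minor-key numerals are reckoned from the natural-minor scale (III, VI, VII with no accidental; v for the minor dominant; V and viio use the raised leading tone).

iv64

The pitches Db-Fb-Ab form a minor triad rooted on Db.
Db is scale degree 4 in Ab minor, and a minor triad on that degree is written iv.
With Ab in the bass the chord is in second inversion, so the figured bass is 64.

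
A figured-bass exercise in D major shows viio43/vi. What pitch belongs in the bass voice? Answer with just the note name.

E

The applied chord viio43/vi is rooted on A#: A#-C#-E-G.
The figure 43 means second inversion — the fifth is in the bass.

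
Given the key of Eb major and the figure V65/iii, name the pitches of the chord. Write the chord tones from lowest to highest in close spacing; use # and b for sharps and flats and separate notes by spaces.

V65/iii is a secondary dominant — the dominant seventh of iii. iii in Eb major is G, so the applied chord's root is D, a perfect fifth above.
Building a dominant seventh chord on D gives D-F#-A-C.
With the 65 figure the chord is in first inversion; from the bass F# upward in close position it reads F#-A-C-D.

F# A C D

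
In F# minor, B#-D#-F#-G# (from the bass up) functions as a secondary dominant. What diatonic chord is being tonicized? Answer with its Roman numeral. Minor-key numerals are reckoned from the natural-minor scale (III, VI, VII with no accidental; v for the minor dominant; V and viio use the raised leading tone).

V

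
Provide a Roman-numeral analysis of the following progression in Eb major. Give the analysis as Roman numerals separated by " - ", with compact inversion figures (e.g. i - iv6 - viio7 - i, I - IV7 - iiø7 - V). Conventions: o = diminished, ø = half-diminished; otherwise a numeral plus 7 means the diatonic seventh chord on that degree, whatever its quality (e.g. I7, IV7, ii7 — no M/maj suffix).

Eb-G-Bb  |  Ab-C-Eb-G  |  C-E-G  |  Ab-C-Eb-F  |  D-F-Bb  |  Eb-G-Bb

I - IV7 - V/ii - ii65 - V6 - I

Eb-G-Bb: root Eb is the tonic; major triad there is I.
Ab-C-Eb-G: root Ab is the subdominant; major seventh chord there is IV7.
C-E-G: a major triad on C, the applied dominant of ii → V/ii.
Ab-C-Eb-F: root F is the supertonic; minor seventh chord there is ii65.
D-F-Bb has root Bb, degree 5 in Eb major, so V6.
Eb-G-Bb: major triad on Eb = scale degree 1 → I.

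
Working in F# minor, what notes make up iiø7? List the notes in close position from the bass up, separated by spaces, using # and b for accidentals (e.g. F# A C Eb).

G# B D F#

The numeral's case and figure indicate a half-diminished seventh chord. In F# minor its root, the second degree, is G#.
That chord is spelled G#-B-D-F#.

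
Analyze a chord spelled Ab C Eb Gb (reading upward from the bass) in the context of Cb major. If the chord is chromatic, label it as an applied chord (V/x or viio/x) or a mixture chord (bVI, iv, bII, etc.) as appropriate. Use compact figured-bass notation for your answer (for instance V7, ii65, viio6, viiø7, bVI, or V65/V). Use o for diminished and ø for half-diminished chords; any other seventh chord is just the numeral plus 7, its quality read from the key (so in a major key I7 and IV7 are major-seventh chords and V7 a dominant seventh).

V7/ii

Stacked in thirds the chord is Ab-C-Eb-Gb: a dominant seventh chord on Ab.
Ab is not a diatonic chord root with this quality in Cb major, but it lies a perfect fifth above Db (ii), so the chord functions as an applied dominant of ii.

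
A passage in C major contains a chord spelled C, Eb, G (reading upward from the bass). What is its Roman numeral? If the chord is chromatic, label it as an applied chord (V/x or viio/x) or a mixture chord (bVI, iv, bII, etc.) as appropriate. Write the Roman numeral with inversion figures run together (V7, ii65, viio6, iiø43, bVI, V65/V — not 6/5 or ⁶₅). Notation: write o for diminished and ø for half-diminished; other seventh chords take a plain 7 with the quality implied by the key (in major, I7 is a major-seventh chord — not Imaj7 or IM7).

i

The pitches C-Eb-G form a minor triad rooted on C.
C is the first degree of C major. This is the minor tonic, borrowed from the parallel minor.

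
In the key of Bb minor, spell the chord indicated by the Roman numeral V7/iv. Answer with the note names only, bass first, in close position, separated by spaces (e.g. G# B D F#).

The slash means an applied dominant: we want the dominant of iv. In Bb minor, iv is Eb minor, and its dominant is built on Bb.
Building a dominant seventh chord on Bb gives Bb-D-F-Ab.

Bb D F Ab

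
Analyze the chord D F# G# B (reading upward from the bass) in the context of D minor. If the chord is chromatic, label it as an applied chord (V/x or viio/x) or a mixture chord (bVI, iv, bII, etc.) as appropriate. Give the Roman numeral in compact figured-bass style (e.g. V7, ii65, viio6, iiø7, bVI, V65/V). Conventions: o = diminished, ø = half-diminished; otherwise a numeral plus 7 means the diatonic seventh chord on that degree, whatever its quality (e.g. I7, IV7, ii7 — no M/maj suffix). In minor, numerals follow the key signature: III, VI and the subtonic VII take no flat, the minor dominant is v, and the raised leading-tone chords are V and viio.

The pitches G#-B-D-F# form a half-diminished seventh chord rooted on G#.
G# sits a half step below A (V in D minor); a diminished chord there is the applied leading-tone chord of V.
With D in the bass the chord is in second inversion, so the figured bass is 43.

viiø43/V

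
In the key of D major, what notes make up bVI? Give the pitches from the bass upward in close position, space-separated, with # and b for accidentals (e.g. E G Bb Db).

Bb D F

bVI is a major triad on the lowered sixth degree, borrowed from the parallel minor. In D major that root is Bb.
So the chord is Bb-D-F, a major triad.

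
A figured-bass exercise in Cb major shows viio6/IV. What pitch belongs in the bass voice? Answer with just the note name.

The applied chord viio6/IV is rooted on Eb: Eb-Gb-Bbb.
The figure 6 means first inversion — the third is in the bass.

Gb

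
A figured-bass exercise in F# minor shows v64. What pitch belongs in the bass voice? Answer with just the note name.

v in F# minor has root C#; the chord is C#-E-G#.
The figure 64 means second inversion — the fifth is in the bass.

G#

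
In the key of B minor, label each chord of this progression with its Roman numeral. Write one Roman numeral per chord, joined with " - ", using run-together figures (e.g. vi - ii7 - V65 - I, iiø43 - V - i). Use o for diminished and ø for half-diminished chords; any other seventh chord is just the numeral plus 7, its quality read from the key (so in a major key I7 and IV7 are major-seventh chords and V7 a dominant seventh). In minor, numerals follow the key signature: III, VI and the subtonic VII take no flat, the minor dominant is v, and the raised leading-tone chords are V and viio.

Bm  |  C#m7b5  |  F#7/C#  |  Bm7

i - iiø7 - V43 - i7

Bm: minor triad on B = scale degree 1 → i.
C#m7b5: root C# is the supertonic; half-diminished seventh chord there is iiø7.
F#7/C# has root F#, degree 5 in B minor, so V43.
Bm7: minor seventh chord on B = scale degree 1 → i7.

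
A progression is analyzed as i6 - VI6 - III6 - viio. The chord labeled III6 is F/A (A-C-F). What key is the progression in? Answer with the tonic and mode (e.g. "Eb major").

D minor

III6 is given as A-C-F — a major triad with root F.
III6 on F implies F is the mediant; that puts the tonic at D, and the uppercase numeral fits minor mode.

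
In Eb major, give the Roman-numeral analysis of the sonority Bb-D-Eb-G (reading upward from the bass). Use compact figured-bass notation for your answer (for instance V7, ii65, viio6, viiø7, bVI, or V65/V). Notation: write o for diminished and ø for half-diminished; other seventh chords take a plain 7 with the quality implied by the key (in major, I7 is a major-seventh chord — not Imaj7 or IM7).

The pitches Eb-G-Bb-D form a major seventh chord rooted on Eb.
Eb is scale degree 1 in Eb major, and a major seventh chord on that degree is written I7.
With Bb in the bass the chord is in second inversion, so the figured bass is 43.

I43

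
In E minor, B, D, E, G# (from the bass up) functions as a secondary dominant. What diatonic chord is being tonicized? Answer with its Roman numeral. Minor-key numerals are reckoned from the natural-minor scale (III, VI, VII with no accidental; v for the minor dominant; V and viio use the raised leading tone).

iv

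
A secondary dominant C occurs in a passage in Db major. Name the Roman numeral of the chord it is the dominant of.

iii

The chord is a major triad on C.
A dominant resolves down a perfect fifth: C → F. In Db major, F is scale degree 3, i.e. iii.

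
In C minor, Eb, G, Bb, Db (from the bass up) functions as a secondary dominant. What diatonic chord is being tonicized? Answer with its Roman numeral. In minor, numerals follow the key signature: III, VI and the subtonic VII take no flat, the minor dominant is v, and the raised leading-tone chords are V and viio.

VI

The chord is a dominant seventh chord on Eb.
A dominant resolves down a perfect fifth: Eb → Ab. In C minor, Ab is scale degree 6, i.e. VI.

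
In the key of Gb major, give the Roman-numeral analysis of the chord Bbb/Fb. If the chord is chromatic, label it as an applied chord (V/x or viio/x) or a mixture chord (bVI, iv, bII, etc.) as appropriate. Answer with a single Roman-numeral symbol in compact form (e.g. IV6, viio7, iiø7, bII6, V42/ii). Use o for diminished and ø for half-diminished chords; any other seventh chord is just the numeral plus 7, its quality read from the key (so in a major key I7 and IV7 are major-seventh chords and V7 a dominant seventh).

Stacked in thirds the chord is Bbb-Db-Fb: a major triad on Bbb.
Bbb is the lowered third degree of Gb major (diatonic 3 would be Bb). This is a major triad on the lowered third degree, borrowed from the parallel minor.
With Fb in the bass the chord is in second inversion, so the figured bass is 64.

bIII64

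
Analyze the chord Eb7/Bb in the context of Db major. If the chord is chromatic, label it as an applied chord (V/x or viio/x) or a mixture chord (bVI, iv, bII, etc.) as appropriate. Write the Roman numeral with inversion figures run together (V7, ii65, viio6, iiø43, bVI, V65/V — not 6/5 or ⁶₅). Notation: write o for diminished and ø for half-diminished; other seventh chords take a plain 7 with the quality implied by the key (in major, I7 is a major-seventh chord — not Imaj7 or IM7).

V43/V

The pitches Eb-G-Bb-Db form a dominant seventh chord rooted on Eb.
Eb is not a diatonic chord root with this quality in Db major, but it lies a perfect fifth above Ab (V), so the chord functions as an applied dominant of V.
With Bb in the bass the chord is in second inversion, so the figured bass is 43.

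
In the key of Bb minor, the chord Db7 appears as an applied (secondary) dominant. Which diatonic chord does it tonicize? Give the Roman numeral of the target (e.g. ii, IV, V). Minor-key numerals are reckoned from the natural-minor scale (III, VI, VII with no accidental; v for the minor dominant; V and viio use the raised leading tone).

VI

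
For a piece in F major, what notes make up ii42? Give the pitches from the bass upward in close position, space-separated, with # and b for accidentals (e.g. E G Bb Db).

In F major, the second degree is G, and the diatonic chord built there is a minor seventh chord.
Stacking thirds from G gives G-Bb-D-F.
With the 42 figure the chord is in third inversion; from the bass F upward in close position it reads F-G-Bb-D.

F G Bb D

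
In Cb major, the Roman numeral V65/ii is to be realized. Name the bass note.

C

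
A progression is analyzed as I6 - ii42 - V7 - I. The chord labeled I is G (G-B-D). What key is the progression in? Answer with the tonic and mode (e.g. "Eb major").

G major

The anchor chord is a major triad on G, labeled I.
If G is scale degree 1 and the mode makes that degree carry a major triad, the tonic is G and the mode is major.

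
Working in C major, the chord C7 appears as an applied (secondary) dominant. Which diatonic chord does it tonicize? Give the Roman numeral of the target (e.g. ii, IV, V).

The chord is a dominant seventh chord on C.
A dominant resolves down a perfect fifth: C → F. In C major, F is scale degree 4, i.e. IV.

IV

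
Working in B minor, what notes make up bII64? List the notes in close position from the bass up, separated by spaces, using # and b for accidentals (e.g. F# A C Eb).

G C E

Scale degree 2 in B minor is C#; lowering it a half step gives C. bII64 is the Neapolitan chord — a major triad on the lowered second degree.
So the chord is C-E-G, a major triad.
The figured bass 64 indicates second inversion, placing the fifth (G) in the bass: G-C-E.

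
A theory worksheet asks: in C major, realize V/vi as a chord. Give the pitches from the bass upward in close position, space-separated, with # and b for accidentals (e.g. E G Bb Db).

E G# B

The slash means an applied dominant: we want the dominant of vi. In C major, vi is A minor, and its dominant is built on E.
Building a major triad on E gives E-G#-B.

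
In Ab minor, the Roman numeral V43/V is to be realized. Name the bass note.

F

The applied chord V43/V is rooted on Bb: Bb-D-F-Ab.
The figure 43 means second inversion — the fifth is in the bass.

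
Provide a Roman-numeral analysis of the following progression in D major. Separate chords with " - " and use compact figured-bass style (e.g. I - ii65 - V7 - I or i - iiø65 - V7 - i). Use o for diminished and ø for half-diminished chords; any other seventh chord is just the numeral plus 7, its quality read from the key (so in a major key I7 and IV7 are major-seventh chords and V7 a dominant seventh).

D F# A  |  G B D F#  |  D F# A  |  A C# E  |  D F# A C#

I - IV7 - I - V - I7

D-F#-A: root D is the tonic; major triad there is I.
G-B-D-F#: major seventh chord on G = scale degree 4 → IV7.
D-F#-A: major triad on D = scale degree 1 → I.
A-C#-E has root A, degree 5 in D major, so V.
D-F#-A-C# has root D, degree 1 in D major, so I7.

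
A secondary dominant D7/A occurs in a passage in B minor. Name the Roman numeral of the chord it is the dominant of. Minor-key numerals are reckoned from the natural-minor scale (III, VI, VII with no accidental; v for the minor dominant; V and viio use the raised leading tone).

VI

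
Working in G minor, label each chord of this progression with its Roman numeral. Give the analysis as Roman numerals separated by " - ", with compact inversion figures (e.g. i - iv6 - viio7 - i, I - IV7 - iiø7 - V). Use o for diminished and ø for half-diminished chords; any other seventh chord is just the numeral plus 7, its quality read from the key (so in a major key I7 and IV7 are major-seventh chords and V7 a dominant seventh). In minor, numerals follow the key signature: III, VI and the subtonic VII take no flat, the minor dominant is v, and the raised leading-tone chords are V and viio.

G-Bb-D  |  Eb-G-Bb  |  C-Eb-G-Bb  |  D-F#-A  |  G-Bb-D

G-Bb-D: minor triad on G = scale degree 1 → i.
Eb-G-Bb: major triad on Eb = scale degree 6 → VI.
C-Eb-G-Bb: root C is the subdominant; minor seventh chord there is iv7.
D-F#-A: major triad on D = scale degree 5 → V.
G-Bb-D has root G, degree 1 in G minor, so i.

i - VI - iv7 - V - i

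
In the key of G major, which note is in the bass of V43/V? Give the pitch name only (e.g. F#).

The applied chord V43/V is rooted on A: A-C#-E-G.
The figure 43 means second inversion — the fifth is in the bass.

E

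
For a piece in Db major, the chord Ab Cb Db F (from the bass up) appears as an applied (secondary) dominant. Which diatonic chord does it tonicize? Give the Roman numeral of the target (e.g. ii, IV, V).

The chord is a dominant seventh chord on Db.
A dominant resolves down a perfect fifth: Db → Gb. In Db major, Gb is scale degree 4, i.e. IV.

IV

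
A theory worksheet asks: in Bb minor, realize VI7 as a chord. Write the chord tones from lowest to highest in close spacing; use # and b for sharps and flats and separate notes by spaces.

In Bb minor, scale degree 6 is Gb, and the diatonic chord built there is a major seventh chord.
That chord is spelled Gb-Bb-Db-F.

Gb Bb Db F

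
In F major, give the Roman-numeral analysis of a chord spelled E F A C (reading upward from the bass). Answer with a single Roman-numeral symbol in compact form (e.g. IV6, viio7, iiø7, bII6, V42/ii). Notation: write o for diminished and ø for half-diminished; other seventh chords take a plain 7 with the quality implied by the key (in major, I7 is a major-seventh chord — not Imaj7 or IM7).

The pitches F-A-C-E form a major seventh chord rooted on F.
In F major, F is the tonic; the diatonic major seventh chord there is I7.
With E in the bass the chord is in third inversion, so the figured bass is 42.

I42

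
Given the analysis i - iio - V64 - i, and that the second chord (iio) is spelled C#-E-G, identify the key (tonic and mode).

B minor

The chord C#dim is a diminished triad rooted on C#; its label is iio.
Counting down one scale step from C# places the tonic on B; a diminished triad on degree 2 is diatonic only in minor.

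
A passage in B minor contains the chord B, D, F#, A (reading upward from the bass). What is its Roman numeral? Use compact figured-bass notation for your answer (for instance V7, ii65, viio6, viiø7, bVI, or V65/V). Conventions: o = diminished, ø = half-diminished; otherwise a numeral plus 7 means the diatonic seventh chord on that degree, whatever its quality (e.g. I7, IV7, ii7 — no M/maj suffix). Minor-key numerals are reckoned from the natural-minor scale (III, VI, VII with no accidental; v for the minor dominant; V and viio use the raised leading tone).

i7

Stacked in thirds the chord is B-D-F#-A: a minor seventh chord on B.
B is scale degree 1 in B minor, and a minor seventh chord on that degree is written i7.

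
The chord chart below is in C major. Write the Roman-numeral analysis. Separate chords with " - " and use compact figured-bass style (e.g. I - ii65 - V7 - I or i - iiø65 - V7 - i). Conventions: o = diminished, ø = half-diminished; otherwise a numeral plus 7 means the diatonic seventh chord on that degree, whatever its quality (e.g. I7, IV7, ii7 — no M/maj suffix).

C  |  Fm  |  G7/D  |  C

I - iv - V43 - I

C has root C, degree 1 in C major, so I.
Fm is non-diatonic — iv, a mixture chord from C minor.
G7/D: root G is the dominant; dominant seventh chord there is V43.
C has root C, degree 1 in C major, so I.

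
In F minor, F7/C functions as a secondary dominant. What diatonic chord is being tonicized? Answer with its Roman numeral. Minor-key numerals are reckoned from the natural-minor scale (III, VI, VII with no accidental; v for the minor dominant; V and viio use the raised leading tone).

The chord is a dominant seventh chord on F.
A dominant resolves down a perfect fifth: F → Bb. In F minor, Bb is scale degree 4, i.e. iv.

iv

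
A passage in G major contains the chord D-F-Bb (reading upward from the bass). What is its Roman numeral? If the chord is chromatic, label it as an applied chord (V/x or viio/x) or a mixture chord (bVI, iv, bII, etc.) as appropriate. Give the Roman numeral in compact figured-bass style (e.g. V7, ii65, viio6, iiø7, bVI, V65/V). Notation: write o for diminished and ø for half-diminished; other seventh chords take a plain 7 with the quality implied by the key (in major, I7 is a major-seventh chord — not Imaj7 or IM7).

The pitches Bb-D-F form a major triad rooted on Bb.
Bb is the lowered third degree of G major (diatonic 3 would be B). This is a major triad on the lowered third degree, borrowed from the parallel minor.
With D in the bass the chord is in first inversion, so the figured bass is 6.

bIII6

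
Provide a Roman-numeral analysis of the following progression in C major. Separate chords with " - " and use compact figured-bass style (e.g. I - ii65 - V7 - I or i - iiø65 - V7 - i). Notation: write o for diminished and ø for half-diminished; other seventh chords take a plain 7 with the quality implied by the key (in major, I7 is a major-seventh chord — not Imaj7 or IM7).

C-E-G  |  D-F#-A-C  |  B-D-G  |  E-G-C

C-E-G has root C, degree 1 in C major, so I.
D-F#-A-C: a dominant seventh chord on D, the applied dominant of V → V7/V.
B-D-G has root G, degree 5 in C major, so V6.
E-G-C has root C, degree 1 in C major, so I6.

I - V7/V - V6 - I6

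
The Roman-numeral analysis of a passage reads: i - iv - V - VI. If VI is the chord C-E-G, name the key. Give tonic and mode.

The anchor chord is a major triad on C, labeled VI.
Counting down 5 scale steps from C places the tonic on E; a major triad on degree 6 is diatonic only in minor.

E minor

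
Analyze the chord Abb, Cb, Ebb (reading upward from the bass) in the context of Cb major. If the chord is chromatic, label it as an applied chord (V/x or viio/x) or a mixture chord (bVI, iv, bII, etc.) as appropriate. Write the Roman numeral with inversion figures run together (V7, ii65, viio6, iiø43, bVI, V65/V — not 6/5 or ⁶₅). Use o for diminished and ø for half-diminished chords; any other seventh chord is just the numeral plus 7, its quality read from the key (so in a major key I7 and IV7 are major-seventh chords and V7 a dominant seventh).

bVI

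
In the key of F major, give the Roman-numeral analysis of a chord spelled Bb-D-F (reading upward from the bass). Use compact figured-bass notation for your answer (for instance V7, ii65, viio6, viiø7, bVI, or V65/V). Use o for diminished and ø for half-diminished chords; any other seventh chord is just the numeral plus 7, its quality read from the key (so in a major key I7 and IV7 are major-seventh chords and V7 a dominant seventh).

IV

Stacked in thirds the chord is Bb-D-F: a major triad on Bb.
In F major, Bb is the subdominant; the diatonic major triad there is IV.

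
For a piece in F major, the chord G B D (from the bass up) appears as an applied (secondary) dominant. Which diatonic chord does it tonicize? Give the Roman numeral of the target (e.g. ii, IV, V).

The chord is a major triad on G.
A dominant resolves down a perfect fifth: G → C. In F major, C is scale degree 5, i.e. V.

V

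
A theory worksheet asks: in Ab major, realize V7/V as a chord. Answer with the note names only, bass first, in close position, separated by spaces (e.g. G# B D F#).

V7/V is a secondary dominant — the dominant seventh of V. V in Ab major is Eb, so the applied chord's root is Bb, a perfect fifth above.
Building a dominant seventh chord on Bb gives Bb-D-F-Ab.

Bb D F Ab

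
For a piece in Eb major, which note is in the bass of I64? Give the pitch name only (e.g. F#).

Bb

I in Eb major has root Eb; the chord is Eb-G-Bb.
The figure 64 means second inversion — the fifth is in the bass.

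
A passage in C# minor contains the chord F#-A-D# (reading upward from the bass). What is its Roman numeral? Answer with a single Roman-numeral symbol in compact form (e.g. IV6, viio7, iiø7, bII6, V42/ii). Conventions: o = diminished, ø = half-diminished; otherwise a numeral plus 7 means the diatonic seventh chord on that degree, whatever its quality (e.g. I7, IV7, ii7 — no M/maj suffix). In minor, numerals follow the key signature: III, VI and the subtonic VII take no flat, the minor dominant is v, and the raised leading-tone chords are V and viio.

iio6

The pitches D#-F#-A form a diminished triad rooted on D#.
D# is scale degree 2 in C# minor, and a diminished triad on that degree is written iio.
With F# in the bass the chord is in first inversion, so the figured bass is 6.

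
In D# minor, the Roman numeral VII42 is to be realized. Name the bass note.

B

VII in D# minor has root C#; the chord is C#-E#-G#-B.
The figure 42 means third inversion — the seventh is in the bass.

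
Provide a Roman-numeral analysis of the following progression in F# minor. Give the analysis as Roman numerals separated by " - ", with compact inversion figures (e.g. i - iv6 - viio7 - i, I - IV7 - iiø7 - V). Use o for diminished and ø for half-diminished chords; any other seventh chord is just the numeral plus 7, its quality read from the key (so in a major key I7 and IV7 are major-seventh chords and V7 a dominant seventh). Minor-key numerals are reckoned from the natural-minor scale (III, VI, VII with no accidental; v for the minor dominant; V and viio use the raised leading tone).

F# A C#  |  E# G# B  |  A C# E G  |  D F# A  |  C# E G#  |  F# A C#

F#-A-C# has root F#, degree 1 in F# minor, so i.
E#-G#-B has root E#, degree 7 in F# minor, so viio.
A-C#-E-G is the secondary dominant of VI (dominant seventh chord on A): V7/VI.
D-F#-A: major triad on D = scale degree 6 → VI.
C#-E-G# has root C#, degree 5 in F# minor, so v.
F#-A-C# has root F#, degree 1 in F# minor, so i.

i - viio - V7/VI - VI - v - i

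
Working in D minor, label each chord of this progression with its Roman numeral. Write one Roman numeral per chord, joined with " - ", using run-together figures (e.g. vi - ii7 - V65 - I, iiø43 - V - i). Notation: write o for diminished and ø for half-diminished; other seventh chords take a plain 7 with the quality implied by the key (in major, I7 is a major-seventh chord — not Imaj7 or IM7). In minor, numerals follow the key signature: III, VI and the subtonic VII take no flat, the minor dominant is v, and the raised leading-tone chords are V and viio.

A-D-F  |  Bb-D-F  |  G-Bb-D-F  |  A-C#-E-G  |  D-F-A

i64 - VI - iv7 - V7 - i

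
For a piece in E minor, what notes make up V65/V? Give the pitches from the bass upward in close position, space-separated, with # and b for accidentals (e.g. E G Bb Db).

A# C# E F#

The slash means an applied dominant: we want the dominant of V. In E minor, V is B major, and its dominant is built on F#.
Building a dominant seventh chord on F# gives F#-A#-C#-E.
With the 65 figure the chord is in first inversion; from the bass A# upward in close position it reads A#-C#-E-F#.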